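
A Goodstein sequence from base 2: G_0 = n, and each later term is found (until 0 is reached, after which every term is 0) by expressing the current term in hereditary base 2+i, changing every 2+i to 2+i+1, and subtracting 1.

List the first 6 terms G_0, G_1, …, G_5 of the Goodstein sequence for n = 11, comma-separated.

11, 84, 1027, 15627, 279937, 5764801

G_0 = 11. HB_2(11) = 2^(2 + 1) + 2 + 1. Bump = 85. G_1 = 84.
G_1 = 84. HB_3(84) = 3^(3 + 1) + 3. Bump = 1028. G_2 = 1027.
G_2 = 1027. HB_4(1027) = 4^(4 + 1) + 3. Bump = 15628. G_3 = 15627.
G_3 = 15627. HB_5(15627) = 5^(5 + 1) + 2. Bump = 279938. G_4 = 279937.
G_4 = 279937. HB_6(279937) = 6^(6 + 1) + 1. Bump = 5764802. G_5 = 5764801.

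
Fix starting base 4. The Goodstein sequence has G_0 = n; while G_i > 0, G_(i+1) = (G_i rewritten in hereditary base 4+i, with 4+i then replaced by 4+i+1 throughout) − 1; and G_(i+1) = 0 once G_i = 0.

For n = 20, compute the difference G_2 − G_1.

i=0: 20 = 4^2 + 4 (b=4); 4→5: 5^2 + 5 = 30; 30−1 = 29
i=1: 29 = 5^2 + 4 (b=5); 5→6: 6^2 + 4 = 40; 40−1 = 39

10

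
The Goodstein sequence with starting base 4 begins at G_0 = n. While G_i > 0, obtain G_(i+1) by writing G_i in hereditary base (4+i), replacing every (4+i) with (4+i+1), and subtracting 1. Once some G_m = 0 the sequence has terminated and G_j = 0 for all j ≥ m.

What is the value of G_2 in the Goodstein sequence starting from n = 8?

9

[0] 8 ≡ 2·4 (base 4). Lift 5: 10. −1: 9.
[1] 9 ≡ 5 + 4 (base 5). Lift 6: 10. −1: 9.
[2] 9 ≡ 6 + 3 (base 6). Lift 7: 10. −1: 9.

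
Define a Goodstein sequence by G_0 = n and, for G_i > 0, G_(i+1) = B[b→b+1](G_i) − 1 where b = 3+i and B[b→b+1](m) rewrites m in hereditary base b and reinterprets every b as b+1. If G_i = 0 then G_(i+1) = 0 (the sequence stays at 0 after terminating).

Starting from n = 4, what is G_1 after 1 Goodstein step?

4

4 —HB3→ 3 + 1 —bump→ 4 + 1 = 5 —(−1)→ 4
4 —HB4→ 4 —bump→ 5 = 5 —(−1)→ 4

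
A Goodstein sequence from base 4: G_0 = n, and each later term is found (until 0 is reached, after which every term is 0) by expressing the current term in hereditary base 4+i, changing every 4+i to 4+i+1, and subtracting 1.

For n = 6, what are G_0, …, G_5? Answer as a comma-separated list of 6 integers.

[0] 6 ≡ 4 + 2 (base 4). Lift 5: 7. −1: 6.
[1] 6 ≡ 5 + 1 (base 5). Lift 6: 7. −1: 6.
[2] 6 ≡ 6 (base 6). Lift 7: 7. −1: 6.
[3] 6 ≡ 6 (base 7). Lift 8: 6. −1: 5.
[4] 5 ≡ 5 (base 8). Lift 9: 5. −1: 4.

6, 6, 6, 6, 5, 4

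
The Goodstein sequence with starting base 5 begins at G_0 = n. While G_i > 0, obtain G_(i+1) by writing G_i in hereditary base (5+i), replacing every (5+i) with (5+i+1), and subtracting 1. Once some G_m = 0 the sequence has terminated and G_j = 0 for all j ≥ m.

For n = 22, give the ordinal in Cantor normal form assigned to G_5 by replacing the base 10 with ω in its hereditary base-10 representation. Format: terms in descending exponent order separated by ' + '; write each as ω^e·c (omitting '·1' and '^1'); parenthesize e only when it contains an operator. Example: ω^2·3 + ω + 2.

base 5: 22 = 4·5 + 2; at 6: 4·6 + 2 = 26; next = 25
base 6: 25 = 4·6 + 1; at 7: 4·7 + 1 = 29; next = 28
base 7: 28 = 4·7; at 8: 4·8 = 32; next = 31
base 8: 31 = 3·8 + 7; at 9: 3·9 + 7 = 34; next = 33
base 9: 33 = 3·9 + 6; at 10: 3·10 + 6 = 36; next = 35
base 10: 35 = 3·10 + 5; at 11: 3·11 + 5 = 38; next = 37

ω·3 + 5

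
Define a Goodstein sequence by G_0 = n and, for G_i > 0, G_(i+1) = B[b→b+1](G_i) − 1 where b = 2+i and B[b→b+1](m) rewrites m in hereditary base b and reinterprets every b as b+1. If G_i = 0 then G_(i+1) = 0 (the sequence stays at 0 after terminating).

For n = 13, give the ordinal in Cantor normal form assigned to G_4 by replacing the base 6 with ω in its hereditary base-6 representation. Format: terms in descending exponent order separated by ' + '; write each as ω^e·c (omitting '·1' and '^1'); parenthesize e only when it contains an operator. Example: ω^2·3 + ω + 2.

ω^(ω + 1) + ω^3·3 + ω^2·3 + ω·3 + 1

base 2: 13 = 2^(2 + 1) + 2^2 + 1; at 3: 3^(3 + 1) + 3^3 + 1 = 109; next = 108
base 3: 108 = 3^(3 + 1) + 3^3; at 4: 4^(4 + 1) + 4^4 = 1280; next = 1279
base 4: 1279 = 4^(4 + 1) + 3·4^3 + 3·4^2 + 3·4 + 3; at 5: 5^(5 + 1) + 3·5^3 + 3·5^2 + 3·5 + 3 = 16093; next = 16092
base 5: 16092 = 5^(5 + 1) + 3·5^3 + 3·5^2 + 3·5 + 2; at 6: 6^(6 + 1) + 3·6^3 + 3·6^2 + 3·6 + 2 = 280712; next = 280711
base 6: 280711 = 6^(6 + 1) + 3·6^3 + 3·6^2 + 3·6 + 1; at 7: 7^(7 + 1) + 3·7^3 + 3·7^2 + 3·7 + 1 = 5765999; next = 5765998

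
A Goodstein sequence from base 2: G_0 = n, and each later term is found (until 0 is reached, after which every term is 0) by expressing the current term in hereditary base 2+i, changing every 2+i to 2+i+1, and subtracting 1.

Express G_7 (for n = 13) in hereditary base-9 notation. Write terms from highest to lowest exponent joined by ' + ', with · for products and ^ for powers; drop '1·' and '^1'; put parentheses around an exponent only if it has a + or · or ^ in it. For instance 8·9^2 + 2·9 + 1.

9^(9 + 1) + 3·9^3 + 3·9^2 + 2·9 + 6

base 2: 13 = 2^(2 + 1) + 2^2 + 1; at 3: 3^(3 + 1) + 3^3 + 1 = 109; next = 108
base 3: 108 = 3^(3 + 1) + 3^3; at 4: 4^(4 + 1) + 4^4 = 1280; next = 1279
base 4: 1279 = 4^(4 + 1) + 3·4^3 + 3·4^2 + 3·4 + 3; at 5: 5^(5 + 1) + 3·5^3 + 3·5^2 + 3·5 + 3 = 16093; next = 16092
base 5: 16092 = 5^(5 + 1) + 3·5^3 + 3·5^2 + 3·5 + 2; at 6: 6^(6 + 1) + 3·6^3 + 3·6^2 + 3·6 + 2 = 280712; next = 280711
base 6: 280711 = 6^(6 + 1) + 3·6^3 + 3·6^2 + 3·6 + 1; at 7: 7^(7 + 1) + 3·7^3 + 3·7^2 + 3·7 + 1 = 5765999; next = 5765998
base 7: 5765998 = 7^(7 + 1) + 3·7^3 + 3·7^2 + 3·7; at 8: 8^(8 + 1) + 3·8^3 + 3·8^2 + 3·8 = 134219480; next = 134219479
base 8: 134219479 = 8^(8 + 1) + 3·8^3 + 3·8^2 + 2·8 + 7; at 9: 9^(9 + 1) + 3·9^3 + 3·9^2 + 2·9 + 7 = 3486786856; next = 3486786855
base 9: 3486786855 = 9^(9 + 1) + 3·9^3 + 3·9^2 + 2·9 + 6; at 10: 10^(10 + 1) + 3·10^3 + 3·10^2 + 2·10 + 6 = 100000003326; next = 100000003325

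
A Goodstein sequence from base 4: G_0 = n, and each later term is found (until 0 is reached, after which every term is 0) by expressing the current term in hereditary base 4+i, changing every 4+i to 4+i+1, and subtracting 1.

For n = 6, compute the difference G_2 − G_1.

i=0: 6 = 4 + 2 (b=4); 4→5: 5 + 2 = 7; 7−1 = 6
i=1: 6 = 5 + 1 (b=5); 5→6: 6 + 1 = 7; 7−1 = 6

0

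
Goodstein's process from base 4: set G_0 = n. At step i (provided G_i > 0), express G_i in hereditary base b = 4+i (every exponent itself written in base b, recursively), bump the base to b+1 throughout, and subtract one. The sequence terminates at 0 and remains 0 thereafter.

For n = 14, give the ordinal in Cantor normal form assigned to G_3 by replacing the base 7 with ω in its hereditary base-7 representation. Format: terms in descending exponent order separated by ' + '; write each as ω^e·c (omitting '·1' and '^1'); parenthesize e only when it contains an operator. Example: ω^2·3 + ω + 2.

14 —HB4→ 3·4 + 2 —bump→ 3·5 + 2 = 17 —(−1)→ 16
16 —HB5→ 3·5 + 1 —bump→ 3·6 + 1 = 19 —(−1)→ 18
18 —HB6→ 3·6 —bump→ 3·7 = 21 —(−1)→ 20
20 —HB7→ 2·7 + 6 —bump→ 2·8 + 6 = 22 —(−1)→ 21

ω·2 + 6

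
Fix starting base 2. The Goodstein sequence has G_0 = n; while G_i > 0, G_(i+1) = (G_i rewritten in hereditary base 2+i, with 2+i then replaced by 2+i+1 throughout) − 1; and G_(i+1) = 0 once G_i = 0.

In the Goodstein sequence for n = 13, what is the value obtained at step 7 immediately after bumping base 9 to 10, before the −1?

G_0 = 13. HB_2(13) = 2^(2 + 1) + 2^2 + 1. Bump = 109. G_1 = 108.
G_1 = 108. HB_3(108) = 3^(3 + 1) + 3^3. Bump = 1280. G_2 = 1279.
G_2 = 1279. HB_4(1279) = 4^(4 + 1) + 3·4^3 + 3·4^2 + 3·4 + 3. Bump = 16093. G_3 = 16092.
G_3 = 16092. HB_5(16092) = 5^(5 + 1) + 3·5^3 + 3·5^2 + 3·5 + 2. Bump = 280712. G_4 = 280711.
G_4 = 280711. HB_6(280711) = 6^(6 + 1) + 3·6^3 + 3·6^2 + 3·6 + 1. Bump = 5765999. G_5 = 5765998.
G_5 = 5765998. HB_7(5765998) = 7^(7 + 1) + 3·7^3 + 3·7^2 + 3·7. Bump = 134219480. G_6 = 134219479.
G_6 = 134219479. HB_8(134219479) = 8^(8 + 1) + 3·8^3 + 3·8^2 + 2·8 + 7. Bump = 3486786856. G_7 = 3486786855.
G_7 = 3486786855. HB_9(3486786855) = 9^(9 + 1) + 3·9^3 + 3·9^2 + 2·9 + 6. Bump = 100000003326. G_8 = 100000003325.

100000003326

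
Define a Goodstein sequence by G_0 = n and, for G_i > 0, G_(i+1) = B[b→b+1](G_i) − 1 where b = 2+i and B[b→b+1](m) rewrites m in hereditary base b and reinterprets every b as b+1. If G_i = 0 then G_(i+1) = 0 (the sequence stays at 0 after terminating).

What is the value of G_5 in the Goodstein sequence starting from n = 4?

G_0 = 4. HB_2(4) = 2^2. Bump = 27. G_1 = 26.
G_1 = 26. HB_3(26) = 2·3^2 + 2·3 + 2. Bump = 42. G_2 = 41.
G_2 = 41. HB_4(41) = 2·4^2 + 2·4 + 1. Bump = 61. G_3 = 60.
G_3 = 60. HB_5(60) = 2·5^2 + 2·5. Bump = 84. G_4 = 83.
G_4 = 83. HB_6(83) = 2·6^2 + 6 + 5. Bump = 110. G_5 = 109.
G_5 = 109. HB_7(109) = 2·7^2 + 7 + 4. Bump = 140. G_6 = 139.

109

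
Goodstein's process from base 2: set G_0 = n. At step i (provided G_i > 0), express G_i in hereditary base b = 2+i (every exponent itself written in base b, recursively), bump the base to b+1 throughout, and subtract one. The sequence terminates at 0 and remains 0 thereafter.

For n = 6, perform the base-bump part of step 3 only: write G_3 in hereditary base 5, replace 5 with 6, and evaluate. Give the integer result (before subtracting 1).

6 —HB2→ 2^2 + 2 —bump→ 3^3 + 3 = 30 —(−1)→ 29
29 —HB3→ 3^3 + 2 —bump→ 4^4 + 2 = 258 —(−1)→ 257
257 —HB4→ 4^4 + 1 —bump→ 5^5 + 1 = 3126 —(−1)→ 3125
3125 —HB5→ 5^5 —bump→ 6^6 = 46656 —(−1)→ 46655

46656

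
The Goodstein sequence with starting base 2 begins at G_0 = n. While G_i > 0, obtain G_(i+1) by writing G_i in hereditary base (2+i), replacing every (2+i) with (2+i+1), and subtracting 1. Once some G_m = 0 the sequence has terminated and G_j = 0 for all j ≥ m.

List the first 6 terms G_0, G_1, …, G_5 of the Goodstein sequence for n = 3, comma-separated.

3, 3, 3, 2, 1, 0

step 0: 3 = 2 + 1; sub 3 for 2: 3 + 1; = 4; G_1 = 4−1 = 3
step 1: 3 = 3; sub 4 for 3: 4; = 4; G_2 = 4−1 = 3
step 2: 3 = 3; sub 5 for 4: 3; = 3; G_3 = 3−1 = 2
step 3: 2 = 2; sub 6 for 5: 2; = 2; G_4 = 2−1 = 1
step 4: 1 = 1; sub 7 for 6: 1; = 1; G_5 = 1−1 = 0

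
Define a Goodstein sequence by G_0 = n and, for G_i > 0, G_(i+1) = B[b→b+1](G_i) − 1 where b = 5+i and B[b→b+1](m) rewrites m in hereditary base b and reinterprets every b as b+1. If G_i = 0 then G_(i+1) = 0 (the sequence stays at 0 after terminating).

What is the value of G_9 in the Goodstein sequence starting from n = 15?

base 5: 15 = 3·5; at 6: 3·6 = 18; next = 17
base 6: 17 = 2·6 + 5; at 7: 2·7 + 5 = 19; next = 18
base 7: 18 = 2·7 + 4; at 8: 2·8 + 4 = 20; next = 19
base 8: 19 = 2·8 + 3; at 9: 2·9 + 3 = 21; next = 20
base 9: 20 = 2·9 + 2; at 10: 2·10 + 2 = 22; next = 21
base 10: 21 = 2·10 + 1; at 11: 2·11 + 1 = 23; next = 22
base 11: 22 = 2·11; at 12: 2·12 = 24; next = 23
base 12: 23 = 12 + 11; at 13: 13 + 11 = 24; next = 23
base 13: 23 = 13 + 10; at 14: 14 + 10 = 24; next = 23

23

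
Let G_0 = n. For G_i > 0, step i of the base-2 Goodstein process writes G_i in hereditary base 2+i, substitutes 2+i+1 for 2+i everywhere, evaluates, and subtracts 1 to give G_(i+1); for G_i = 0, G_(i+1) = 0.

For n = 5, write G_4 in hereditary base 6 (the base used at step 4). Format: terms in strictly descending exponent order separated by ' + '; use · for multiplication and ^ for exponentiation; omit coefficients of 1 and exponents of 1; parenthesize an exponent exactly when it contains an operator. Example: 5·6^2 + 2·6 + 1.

3·6^3 + 3·6^2 + 3·6 + 1

[0] 5 ≡ 2^2 + 1 (base 2). Lift 3: 28. −1: 27.
[1] 27 ≡ 3^3 (base 3). Lift 4: 256. −1: 255.
[2] 255 ≡ 3·4^3 + 3·4^2 + 3·4 + 3 (base 4). Lift 5: 468. −1: 467.
[3] 467 ≡ 3·5^3 + 3·5^2 + 3·5 + 2 (base 5). Lift 6: 776. −1: 775.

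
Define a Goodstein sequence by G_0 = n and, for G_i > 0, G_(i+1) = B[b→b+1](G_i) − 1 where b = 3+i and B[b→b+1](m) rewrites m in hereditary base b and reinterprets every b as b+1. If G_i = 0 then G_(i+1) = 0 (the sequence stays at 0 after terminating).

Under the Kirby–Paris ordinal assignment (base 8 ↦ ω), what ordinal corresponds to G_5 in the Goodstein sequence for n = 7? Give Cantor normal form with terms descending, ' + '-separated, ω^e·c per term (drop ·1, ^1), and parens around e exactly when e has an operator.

ω + 1

G_0=7  [base 3] 2·3 + 1  →[3↦4]→  2·4 + 1 = 9  −1 ⇒ G_1=8
G_1=8  [base 4] 2·4  →[4↦5]→  2·5 = 10  −1 ⇒ G_2=9
G_2=9  [base 5] 5 + 4  →[5↦6]→  6 + 4 = 10  −1 ⇒ G_3=9
G_3=9  [base 6] 6 + 3  →[6↦7]→  7 + 3 = 10  −1 ⇒ G_4=9
G_4=9  [base 7] 7 + 2  →[7↦8]→  8 + 2 = 10  −1 ⇒ G_5=9
G_5=9  [base 8] 8 + 1  →[8↦9]→  9 + 1 = 10  −1 ⇒ G_6=9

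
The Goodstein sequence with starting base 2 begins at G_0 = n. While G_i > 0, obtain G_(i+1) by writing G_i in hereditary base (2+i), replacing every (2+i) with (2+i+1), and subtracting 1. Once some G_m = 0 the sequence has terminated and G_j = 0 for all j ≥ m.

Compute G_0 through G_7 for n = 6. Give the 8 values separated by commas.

G_0=6  [base 2] 2^2 + 2  →[2↦3]→  3^3 + 3 = 30  −1 ⇒ G_1=29
G_1=29  [base 3] 3^3 + 2  →[3↦4]→  4^4 + 2 = 258  −1 ⇒ G_2=257
G_2=257  [base 4] 4^4 + 1  →[4↦5]→  5^5 + 1 = 3126  −1 ⇒ G_3=3125
G_3=3125  [base 5] 5^5  →[5↦6]→  6^6 = 46656  −1 ⇒ G_4=46655
G_4=46655  [base 6] 5·6^5 + 5·6^4 + 5·6^3 + 5·6^2 + 5·6 + 5  →[6↦7]→  5·7^5 + 5·7^4 + 5·7^3 + 5·7^2 + 5·7 + 5 = 98040  −1 ⇒ G_5=98039
G_5=98039  [base 7] 5·7^5 + 5·7^4 + 5·7^3 + 5·7^2 + 5·7 + 4  →[7↦8]→  5·8^5 + 5·8^4 + 5·8^3 + 5·8^2 + 5·8 + 4 = 187244  −1 ⇒ G_6=187243
G_6=187243  [base 8] 5·8^5 + 5·8^4 + 5·8^3 + 5·8^2 + 5·8 + 3  →[8↦9]→  5·9^5 + 5·9^4 + 5·9^3 + 5·9^2 + 5·9 + 3 = 332148  −1 ⇒ G_7=332147

6, 29, 257, 3125, 46655, 98039, 187243, 332147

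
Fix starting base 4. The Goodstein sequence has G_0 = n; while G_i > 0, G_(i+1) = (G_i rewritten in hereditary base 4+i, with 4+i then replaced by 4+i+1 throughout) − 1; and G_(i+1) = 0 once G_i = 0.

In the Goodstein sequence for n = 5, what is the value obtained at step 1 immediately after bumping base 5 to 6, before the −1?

6

G_0=5  [base 4] 4 + 1  →[4↦5]→  5 + 1 = 6  −1 ⇒ G_1=5
G_1=5  [base 5] 5  →[5↦6]→  6 = 6  −1 ⇒ G_2=5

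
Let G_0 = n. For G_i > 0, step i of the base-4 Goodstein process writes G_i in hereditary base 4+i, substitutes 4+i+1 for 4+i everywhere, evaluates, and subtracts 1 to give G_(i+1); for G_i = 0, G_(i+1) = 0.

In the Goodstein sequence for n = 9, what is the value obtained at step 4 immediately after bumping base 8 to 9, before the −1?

G_0 = 9. HB_4(9) = 2·4 + 1. Bump = 11. G_1 = 10.
G_1 = 10. HB_5(10) = 2·5. Bump = 12. G_2 = 11.
G_2 = 11. HB_6(11) = 6 + 5. Bump = 12. G_3 = 11.
G_3 = 11. HB_7(11) = 7 + 4. Bump = 12. G_4 = 11.
G_4 = 11. HB_8(11) = 8 + 3. Bump = 12. G_5 = 11.

12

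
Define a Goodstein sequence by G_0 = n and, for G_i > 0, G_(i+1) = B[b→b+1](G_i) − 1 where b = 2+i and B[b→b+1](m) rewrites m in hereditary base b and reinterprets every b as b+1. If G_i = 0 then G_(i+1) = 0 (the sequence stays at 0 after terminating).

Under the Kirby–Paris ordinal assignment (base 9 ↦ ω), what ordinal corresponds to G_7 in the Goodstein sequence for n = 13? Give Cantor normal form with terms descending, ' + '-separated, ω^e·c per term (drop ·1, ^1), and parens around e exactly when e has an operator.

ω^(ω + 1) + ω^3·3 + ω^2·3 + ω·2 + 6

base 2: 13 = 2^(2 + 1) + 2^2 + 1; at 3: 3^(3 + 1) + 3^3 + 1 = 109; next = 108
base 3: 108 = 3^(3 + 1) + 3^3; at 4: 4^(4 + 1) + 4^4 = 1280; next = 1279
base 4: 1279 = 4^(4 + 1) + 3·4^3 + 3·4^2 + 3·4 + 3; at 5: 5^(5 + 1) + 3·5^3 + 3·5^2 + 3·5 + 3 = 16093; next = 16092
base 5: 16092 = 5^(5 + 1) + 3·5^3 + 3·5^2 + 3·5 + 2; at 6: 6^(6 + 1) + 3·6^3 + 3·6^2 + 3·6 + 2 = 280712; next = 280711
base 6: 280711 = 6^(6 + 1) + 3·6^3 + 3·6^2 + 3·6 + 1; at 7: 7^(7 + 1) + 3·7^3 + 3·7^2 + 3·7 + 1 = 5765999; next = 5765998
base 7: 5765998 = 7^(7 + 1) + 3·7^3 + 3·7^2 + 3·7; at 8: 8^(8 + 1) + 3·8^3 + 3·8^2 + 3·8 = 134219480; next = 134219479
base 8: 134219479 = 8^(8 + 1) + 3·8^3 + 3·8^2 + 2·8 + 7; at 9: 9^(9 + 1) + 3·9^3 + 3·9^2 + 2·9 + 7 = 3486786856; next = 3486786855
base 9: 3486786855 = 9^(9 + 1) + 3·9^3 + 3·9^2 + 2·9 + 6; at 10: 10^(10 + 1) + 3·10^3 + 3·10^2 + 2·10 + 6 = 100000003326; next = 100000003325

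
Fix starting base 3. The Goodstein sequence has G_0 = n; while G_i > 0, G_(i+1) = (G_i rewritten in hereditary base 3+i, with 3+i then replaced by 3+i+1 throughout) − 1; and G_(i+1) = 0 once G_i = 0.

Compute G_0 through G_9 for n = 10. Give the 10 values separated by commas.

G_0=10  [base 3] 3^2 + 1  →[3↦4]→  4^2 + 1 = 17  −1 ⇒ G_1=16
G_1=16  [base 4] 4^2  →[4↦5]→  5^2 = 25  −1 ⇒ G_2=24
G_2=24  [base 5] 4·5 + 4  →[5↦6]→  4·6 + 4 = 28  −1 ⇒ G_3=27
G_3=27  [base 6] 4·6 + 3  →[6↦7]→  4·7 + 3 = 31  −1 ⇒ G_4=30
G_4=30  [base 7] 4·7 + 2  →[7↦8]→  4·8 + 2 = 34  −1 ⇒ G_5=33
G_5=33  [base 8] 4·8 + 1  →[8↦9]→  4·9 + 1 = 37  −1 ⇒ G_6=36
G_6=36  [base 9] 4·9  →[9↦10]→  4·10 = 40  −1 ⇒ G_7=39
G_7=39  [base 10] 3·10 + 9  →[10↦11]→  3·11 + 9 = 42  −1 ⇒ G_8=41
G_8=41  [base 11] 3·11 + 8  →[11↦12]→  3·12 + 8 = 44  −1 ⇒ G_9=43

10, 16, 24, 27, 30, 33, 36, 39, 41, 43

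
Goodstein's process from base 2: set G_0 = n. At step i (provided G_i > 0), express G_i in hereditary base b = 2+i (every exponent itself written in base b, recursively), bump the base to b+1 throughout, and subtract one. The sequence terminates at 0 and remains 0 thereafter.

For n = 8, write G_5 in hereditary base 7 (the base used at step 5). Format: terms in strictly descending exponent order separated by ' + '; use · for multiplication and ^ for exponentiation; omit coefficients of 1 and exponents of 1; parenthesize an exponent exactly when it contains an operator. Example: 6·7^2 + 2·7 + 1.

2·7^7 + 2·7^2 + 7 + 4

8 —HB2→ 2^(2 + 1) —bump→ 3^(3 + 1) = 81 —(−1)→ 80
80 —HB3→ 2·3^3 + 2·3^2 + 2·3 + 2 —bump→ 2·4^4 + 2·4^2 + 2·4 + 2 = 554 —(−1)→ 553
553 —HB4→ 2·4^4 + 2·4^2 + 2·4 + 1 —bump→ 2·5^5 + 2·5^2 + 2·5 + 1 = 6311 —(−1)→ 6310
6310 —HB5→ 2·5^5 + 2·5^2 + 2·5 —bump→ 2·6^6 + 2·6^2 + 2·6 = 93396 —(−1)→ 93395
93395 —HB6→ 2·6^6 + 2·6^2 + 6 + 5 —bump→ 2·7^7 + 2·7^2 + 7 + 5 = 1647196 —(−1)→ 1647195
1647195 —HB7→ 2·7^7 + 2·7^2 + 7 + 4 —bump→ 2·8^8 + 2·8^2 + 8 + 4 = 33554572 —(−1)→ 33554571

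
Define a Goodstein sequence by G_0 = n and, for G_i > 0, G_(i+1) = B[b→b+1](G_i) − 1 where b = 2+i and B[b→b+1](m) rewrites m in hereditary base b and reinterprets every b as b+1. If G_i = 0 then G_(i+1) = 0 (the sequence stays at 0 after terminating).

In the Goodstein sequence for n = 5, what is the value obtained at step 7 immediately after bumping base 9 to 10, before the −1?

i=0: 5 = 2^2 + 1 (b=2); 2→3: 3^3 + 1 = 28; 28−1 = 27
i=1: 27 = 3^3 (b=3); 3→4: 4^4 = 256; 256−1 = 255
i=2: 255 = 3·4^3 + 3·4^2 + 3·4 + 3 (b=4); 4→5: 3·5^3 + 3·5^2 + 3·5 + 3 = 468; 468−1 = 467
i=3: 467 = 3·5^3 + 3·5^2 + 3·5 + 2 (b=5); 5→6: 3·6^3 + 3·6^2 + 3·6 + 2 = 776; 776−1 = 775
i=4: 775 = 3·6^3 + 3·6^2 + 3·6 + 1 (b=6); 6→7: 3·7^3 + 3·7^2 + 3·7 + 1 = 1198; 1198−1 = 1197
i=5: 1197 = 3·7^3 + 3·7^2 + 3·7 (b=7); 7→8: 3·8^3 + 3·8^2 + 3·8 = 1752; 1752−1 = 1751
i=6: 1751 = 3·8^3 + 3·8^2 + 2·8 + 7 (b=8); 8→9: 3·9^3 + 3·9^2 + 2·9 + 7 = 2455; 2455−1 = 2454
i=7: 2454 = 3·9^3 + 3·9^2 + 2·9 + 6 (b=9); 9→10: 3·10^3 + 3·10^2 + 2·10 + 6 = 3326; 3326−1 = 3325

3326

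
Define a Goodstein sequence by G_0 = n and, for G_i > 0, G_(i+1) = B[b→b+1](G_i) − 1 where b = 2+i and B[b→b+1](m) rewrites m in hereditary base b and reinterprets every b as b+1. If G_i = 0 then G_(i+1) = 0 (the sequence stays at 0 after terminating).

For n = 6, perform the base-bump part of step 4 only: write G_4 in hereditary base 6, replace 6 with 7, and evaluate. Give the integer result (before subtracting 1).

98040

[0] 6 ≡ 2^2 + 2 (base 2). Lift 3: 30. −1: 29.
[1] 29 ≡ 3^3 + 2 (base 3). Lift 4: 258. −1: 257.
[2] 257 ≡ 4^4 + 1 (base 4). Lift 5: 3126. −1: 3125.
[3] 3125 ≡ 5^5 (base 5). Lift 6: 46656. −1: 46655.
[4] 46655 ≡ 5·6^5 + 5·6^4 + 5·6^3 + 5·6^2 + 5·6 + 5 (base 6). Lift 7: 98040. −1: 98039.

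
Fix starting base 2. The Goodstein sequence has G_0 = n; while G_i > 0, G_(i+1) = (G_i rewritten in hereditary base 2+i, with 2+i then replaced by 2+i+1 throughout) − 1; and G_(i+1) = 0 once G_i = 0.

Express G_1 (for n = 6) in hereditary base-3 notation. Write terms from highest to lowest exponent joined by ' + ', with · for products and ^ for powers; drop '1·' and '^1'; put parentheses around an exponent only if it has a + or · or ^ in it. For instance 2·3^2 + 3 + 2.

base 2: 6 = 2^2 + 2; at 3: 3^3 + 3 = 30; next = 29
base 3: 29 = 3^3 + 2; at 4: 4^4 + 2 = 258; next = 257

3^3 + 2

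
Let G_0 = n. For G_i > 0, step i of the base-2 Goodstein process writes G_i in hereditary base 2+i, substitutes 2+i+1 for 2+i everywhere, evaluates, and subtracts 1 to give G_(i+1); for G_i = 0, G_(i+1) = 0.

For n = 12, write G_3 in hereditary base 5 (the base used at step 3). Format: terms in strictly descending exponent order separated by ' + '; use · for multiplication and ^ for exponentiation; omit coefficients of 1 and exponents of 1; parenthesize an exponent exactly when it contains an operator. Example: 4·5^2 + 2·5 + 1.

i=0: 12 = 2^(2 + 1) + 2^2 (b=2); 2→3: 3^(3 + 1) + 3^3 = 108; 108−1 = 107
i=1: 107 = 3^(3 + 1) + 2·3^2 + 2·3 + 2 (b=3); 3→4: 4^(4 + 1) + 2·4^2 + 2·4 + 2 = 1066; 1066−1 = 1065
i=2: 1065 = 4^(4 + 1) + 2·4^2 + 2·4 + 1 (b=4); 4→5: 5^(5 + 1) + 2·5^2 + 2·5 + 1 = 15686; 15686−1 = 15685

5^(5 + 1) + 2·5^2 + 2·5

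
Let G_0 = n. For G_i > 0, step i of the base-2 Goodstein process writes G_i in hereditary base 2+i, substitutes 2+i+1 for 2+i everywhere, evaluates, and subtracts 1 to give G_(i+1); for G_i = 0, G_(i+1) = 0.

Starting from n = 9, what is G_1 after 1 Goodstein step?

81

step 0: 9 = 2^(2 + 1) + 1; sub 3 for 2: 3^(3 + 1) + 1; = 82; G_1 = 82−1 = 81
step 1: 81 = 3^(3 + 1); sub 4 for 3: 4^(4 + 1); = 1024; G_2 = 1024−1 = 1023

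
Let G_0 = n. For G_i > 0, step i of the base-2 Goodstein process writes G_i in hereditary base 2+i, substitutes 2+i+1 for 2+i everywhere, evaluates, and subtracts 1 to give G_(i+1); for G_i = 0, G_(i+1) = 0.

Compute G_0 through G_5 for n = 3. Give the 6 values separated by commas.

3, 3, 3, 2, 1, 0

G_0 = 3. HB_2(3) = 2 + 1. Bump = 4. G_1 = 3.
G_1 = 3. HB_3(3) = 3. Bump = 4. G_2 = 3.
G_2 = 3. HB_4(3) = 3. Bump = 3. G_3 = 2.
G_3 = 2. HB_5(2) = 2. Bump = 2. G_4 = 1.
G_4 = 1. HB_6(1) = 1. Bump = 1. G_5 = 0.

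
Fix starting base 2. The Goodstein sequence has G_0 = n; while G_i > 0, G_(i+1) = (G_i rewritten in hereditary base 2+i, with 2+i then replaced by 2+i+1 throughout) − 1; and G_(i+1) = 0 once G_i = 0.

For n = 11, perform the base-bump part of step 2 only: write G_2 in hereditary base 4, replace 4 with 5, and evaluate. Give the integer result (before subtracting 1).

G_0=11  [base 2] 2^(2 + 1) + 2 + 1  →[2↦3]→  3^(3 + 1) + 3 + 1 = 85  −1 ⇒ G_1=84
G_1=84  [base 3] 3^(3 + 1) + 3  →[3↦4]→  4^(4 + 1) + 4 = 1028  −1 ⇒ G_2=1027
G_2=1027  [base 4] 4^(4 + 1) + 3  →[4↦5]→  5^(5 + 1) + 3 = 15628  −1 ⇒ G_3=15627

15628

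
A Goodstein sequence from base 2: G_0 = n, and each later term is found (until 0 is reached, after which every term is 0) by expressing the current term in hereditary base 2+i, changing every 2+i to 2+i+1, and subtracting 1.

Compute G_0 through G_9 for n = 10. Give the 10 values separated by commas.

G_0 = 10. HB_2(10) = 2^(2 + 1) + 2. Bump = 84. G_1 = 83.
G_1 = 83. HB_3(83) = 3^(3 + 1) + 2. Bump = 1026. G_2 = 1025.
G_2 = 1025. HB_4(1025) = 4^(4 + 1) + 1. Bump = 15626. G_3 = 15625.
G_3 = 15625. HB_5(15625) = 5^(5 + 1). Bump = 279936. G_4 = 279935.
G_4 = 279935. HB_6(279935) = 5·6^6 + 5·6^5 + 5·6^4 + 5·6^3 + 5·6^2 + 5·6 + 5. Bump = 4215755. G_5 = 4215754.
G_5 = 4215754. HB_7(4215754) = 5·7^7 + 5·7^5 + 5·7^4 + 5·7^3 + 5·7^2 + 5·7 + 4. Bump = 84073324. G_6 = 84073323.
G_6 = 84073323. HB_8(84073323) = 5·8^8 + 5·8^5 + 5·8^4 + 5·8^3 + 5·8^2 + 5·8 + 3. Bump = 1937434593. G_7 = 1937434592.
G_7 = 1937434592. HB_9(1937434592) = 5·9^9 + 5·9^5 + 5·9^4 + 5·9^3 + 5·9^2 + 5·9 + 2. Bump = 50000555552. G_8 = 50000555551.
G_8 = 50000555551. HB_10(50000555551) = 5·10^10 + 5·10^5 + 5·10^4 + 5·10^3 + 5·10^2 + 5·10 + 1. Bump = 1426559238831. G_9 = 1426559238830.

10, 83, 1025, 15625, 279935, 4215754, 84073323, 1937434592, 50000555551, 1426559238830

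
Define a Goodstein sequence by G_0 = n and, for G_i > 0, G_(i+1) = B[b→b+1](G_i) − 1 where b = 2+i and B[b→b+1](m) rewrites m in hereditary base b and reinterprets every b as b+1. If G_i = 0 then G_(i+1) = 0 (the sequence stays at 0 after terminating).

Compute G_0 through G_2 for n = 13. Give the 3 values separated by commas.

13, 108, 1279

base 2: 13 = 2^(2 + 1) + 2^2 + 1; at 3: 3^(3 + 1) + 3^3 + 1 = 109; next = 108
base 3: 108 = 3^(3 + 1) + 3^3; at 4: 4^(4 + 1) + 4^4 = 1280; next = 1279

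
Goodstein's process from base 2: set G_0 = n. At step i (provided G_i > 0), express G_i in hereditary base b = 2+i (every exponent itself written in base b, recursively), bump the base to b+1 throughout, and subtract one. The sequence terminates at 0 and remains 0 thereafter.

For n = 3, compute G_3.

G_0 = 3. HB_2(3) = 2 + 1. Bump = 4. G_1 = 3.
G_1 = 3. HB_3(3) = 3. Bump = 4. G_2 = 3.
G_2 = 3. HB_4(3) = 3. Bump = 3. G_3 = 2.
G_3 = 2. HB_5(2) = 2. Bump = 2. G_4 = 1.

2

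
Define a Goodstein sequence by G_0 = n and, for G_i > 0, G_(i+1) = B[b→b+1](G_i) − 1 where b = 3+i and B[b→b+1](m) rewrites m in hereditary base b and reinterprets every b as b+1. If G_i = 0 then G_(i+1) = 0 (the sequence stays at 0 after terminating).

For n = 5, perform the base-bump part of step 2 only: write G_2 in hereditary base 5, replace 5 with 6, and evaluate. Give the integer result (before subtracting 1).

[0] 5 ≡ 3 + 2 (base 3). Lift 4: 6. −1: 5.
[1] 5 ≡ 4 + 1 (base 4). Lift 5: 6. −1: 5.
[2] 5 ≡ 5 (base 5). Lift 6: 6. −1: 5.

6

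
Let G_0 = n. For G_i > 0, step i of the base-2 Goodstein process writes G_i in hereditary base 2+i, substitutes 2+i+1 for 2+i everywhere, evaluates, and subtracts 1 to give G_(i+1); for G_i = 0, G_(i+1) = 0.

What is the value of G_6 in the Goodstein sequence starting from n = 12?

134217867

G_0=12  [base 2] 2^(2 + 1) + 2^2  →[2↦3]→  3^(3 + 1) + 3^3 = 108  −1 ⇒ G_1=107
G_1=107  [base 3] 3^(3 + 1) + 2·3^2 + 2·3 + 2  →[3↦4]→  4^(4 + 1) + 2·4^2 + 2·4 + 2 = 1066  −1 ⇒ G_2=1065
G_2=1065  [base 4] 4^(4 + 1) + 2·4^2 + 2·4 + 1  →[4↦5]→  5^(5 + 1) + 2·5^2 + 2·5 + 1 = 15686  −1 ⇒ G_3=15685
G_3=15685  [base 5] 5^(5 + 1) + 2·5^2 + 2·5  →[5↦6]→  6^(6 + 1) + 2·6^2 + 2·6 = 280020  −1 ⇒ G_4=280019
G_4=280019  [base 6] 6^(6 + 1) + 2·6^2 + 6 + 5  →[6↦7]→  7^(7 + 1) + 2·7^2 + 7 + 5 = 5764911  −1 ⇒ G_5=5764910
G_5=5764910  [base 7] 7^(7 + 1) + 2·7^2 + 7 + 4  →[7↦8]→  8^(8 + 1) + 2·8^2 + 8 + 4 = 134217868  −1 ⇒ G_6=134217867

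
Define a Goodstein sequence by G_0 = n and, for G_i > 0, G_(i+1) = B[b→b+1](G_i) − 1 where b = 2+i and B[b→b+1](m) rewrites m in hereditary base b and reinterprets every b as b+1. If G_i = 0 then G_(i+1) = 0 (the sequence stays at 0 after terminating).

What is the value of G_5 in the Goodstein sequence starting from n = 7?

i=0: 7 = 2^2 + 2 + 1 (b=2); 2→3: 3^3 + 3 + 1 = 31; 31−1 = 30
i=1: 30 = 3^3 + 3 (b=3); 3→4: 4^4 + 4 = 260; 260−1 = 259
i=2: 259 = 4^4 + 3 (b=4); 4→5: 5^5 + 3 = 3128; 3128−1 = 3127
i=3: 3127 = 5^5 + 2 (b=5); 5→6: 6^6 + 2 = 46658; 46658−1 = 46657
i=4: 46657 = 6^6 + 1 (b=6); 6→7: 7^7 + 1 = 823544; 823544−1 = 823543
i=5: 823543 = 7^7 (b=7); 7→8: 8^8 = 16777216; 16777216−1 = 16777215

823543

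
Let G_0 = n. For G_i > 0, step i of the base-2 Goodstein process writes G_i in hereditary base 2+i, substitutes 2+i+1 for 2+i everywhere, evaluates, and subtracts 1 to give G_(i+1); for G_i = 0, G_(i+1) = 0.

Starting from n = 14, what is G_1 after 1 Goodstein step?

G_0 = 14. HB_2(14) = 2^(2 + 1) + 2^2 + 2. Bump = 111. G_1 = 110.
G_1 = 110. HB_3(110) = 3^(3 + 1) + 3^3 + 2. Bump = 1282. G_2 = 1281.

110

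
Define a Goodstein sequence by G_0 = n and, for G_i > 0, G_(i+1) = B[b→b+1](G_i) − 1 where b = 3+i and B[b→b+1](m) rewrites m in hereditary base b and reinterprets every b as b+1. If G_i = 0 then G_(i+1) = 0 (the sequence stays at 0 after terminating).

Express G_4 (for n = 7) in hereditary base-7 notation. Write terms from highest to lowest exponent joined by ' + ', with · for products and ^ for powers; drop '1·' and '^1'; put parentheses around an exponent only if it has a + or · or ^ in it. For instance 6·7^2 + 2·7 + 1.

7 + 2

G_0=7  [base 3] 2·3 + 1  →[3↦4]→  2·4 + 1 = 9  −1 ⇒ G_1=8
G_1=8  [base 4] 2·4  →[4↦5]→  2·5 = 10  −1 ⇒ G_2=9
G_2=9  [base 5] 5 + 4  →[5↦6]→  6 + 4 = 10  −1 ⇒ G_3=9
G_3=9  [base 6] 6 + 3  →[6↦7]→  7 + 3 = 10  −1 ⇒ G_4=9
G_4=9  [base 7] 7 + 2  →[7↦8]→  8 + 2 = 10  −1 ⇒ G_5=9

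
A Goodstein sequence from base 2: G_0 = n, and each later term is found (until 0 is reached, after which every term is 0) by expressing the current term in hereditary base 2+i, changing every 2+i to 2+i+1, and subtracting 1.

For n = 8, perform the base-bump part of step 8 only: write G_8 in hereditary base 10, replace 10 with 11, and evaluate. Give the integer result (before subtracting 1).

8 —HB2→ 2^(2 + 1) —bump→ 3^(3 + 1) = 81 —(−1)→ 80
80 —HB3→ 2·3^3 + 2·3^2 + 2·3 + 2 —bump→ 2·4^4 + 2·4^2 + 2·4 + 2 = 554 —(−1)→ 553
553 —HB4→ 2·4^4 + 2·4^2 + 2·4 + 1 —bump→ 2·5^5 + 2·5^2 + 2·5 + 1 = 6311 —(−1)→ 6310
6310 —HB5→ 2·5^5 + 2·5^2 + 2·5 —bump→ 2·6^6 + 2·6^2 + 2·6 = 93396 —(−1)→ 93395
93395 —HB6→ 2·6^6 + 2·6^2 + 6 + 5 —bump→ 2·7^7 + 2·7^2 + 7 + 5 = 1647196 —(−1)→ 1647195
1647195 —HB7→ 2·7^7 + 2·7^2 + 7 + 4 —bump→ 2·8^8 + 2·8^2 + 8 + 4 = 33554572 —(−1)→ 33554571
33554571 —HB8→ 2·8^8 + 2·8^2 + 8 + 3 —bump→ 2·9^9 + 2·9^2 + 9 + 3 = 774841152 —(−1)→ 774841151
774841151 —HB9→ 2·9^9 + 2·9^2 + 9 + 2 —bump→ 2·10^10 + 2·10^2 + 10 + 2 = 20000000212 —(−1)→ 20000000211

570623341476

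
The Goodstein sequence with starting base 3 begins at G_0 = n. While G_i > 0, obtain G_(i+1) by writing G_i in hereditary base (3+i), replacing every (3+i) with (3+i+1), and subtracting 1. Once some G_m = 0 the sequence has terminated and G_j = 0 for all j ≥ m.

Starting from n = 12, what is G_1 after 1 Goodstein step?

i=0: 12 = 3^2 + 3 (b=3); 3→4: 4^2 + 4 = 20; 20−1 = 19
i=1: 19 = 4^2 + 3 (b=4); 4→5: 5^2 + 3 = 28; 28−1 = 27

19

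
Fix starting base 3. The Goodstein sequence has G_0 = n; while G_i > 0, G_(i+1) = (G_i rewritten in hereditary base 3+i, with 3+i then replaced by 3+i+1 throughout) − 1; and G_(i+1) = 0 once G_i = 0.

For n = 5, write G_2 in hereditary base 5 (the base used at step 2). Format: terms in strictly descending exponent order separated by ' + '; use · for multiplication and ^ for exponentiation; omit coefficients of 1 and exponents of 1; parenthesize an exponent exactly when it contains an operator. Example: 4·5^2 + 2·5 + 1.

5 —HB3→ 3 + 2 —bump→ 4 + 2 = 6 —(−1)→ 5
5 —HB4→ 4 + 1 —bump→ 5 + 1 = 6 —(−1)→ 5

5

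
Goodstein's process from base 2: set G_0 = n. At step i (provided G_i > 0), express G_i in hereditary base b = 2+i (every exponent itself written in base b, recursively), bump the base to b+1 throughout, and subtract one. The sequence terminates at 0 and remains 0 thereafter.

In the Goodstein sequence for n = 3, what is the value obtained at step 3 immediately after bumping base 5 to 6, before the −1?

(0) 3|_2 = 2 + 1 ↦ 3 + 1|_3 = 4 ⇒ 3
(1) 3|_3 = 3 ↦ 4|_4 = 4 ⇒ 3
(2) 3|_4 = 3 ↦ 3|_5 = 3 ⇒ 2
(3) 2|_5 = 2 ↦ 2|_6 = 2 ⇒ 1

2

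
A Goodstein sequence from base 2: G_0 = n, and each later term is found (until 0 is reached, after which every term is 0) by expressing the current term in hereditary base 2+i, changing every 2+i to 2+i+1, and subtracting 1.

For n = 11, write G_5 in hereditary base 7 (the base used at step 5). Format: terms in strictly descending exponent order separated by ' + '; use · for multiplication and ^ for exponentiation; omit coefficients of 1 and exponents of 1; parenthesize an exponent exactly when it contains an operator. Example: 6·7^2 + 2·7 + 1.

i=0: 11 = 2^(2 + 1) + 2 + 1 (b=2); 2→3: 3^(3 + 1) + 3 + 1 = 85; 85−1 = 84
i=1: 84 = 3^(3 + 1) + 3 (b=3); 3→4: 4^(4 + 1) + 4 = 1028; 1028−1 = 1027
i=2: 1027 = 4^(4 + 1) + 3 (b=4); 4→5: 5^(5 + 1) + 3 = 15628; 15628−1 = 15627
i=3: 15627 = 5^(5 + 1) + 2 (b=5); 5→6: 6^(6 + 1) + 2 = 279938; 279938−1 = 279937
i=4: 279937 = 6^(6 + 1) + 1 (b=6); 6→7: 7^(7 + 1) + 1 = 5764802; 5764802−1 = 5764801
i=5: 5764801 = 7^(7 + 1) (b=7); 7→8: 8^(8 + 1) = 134217728; 134217728−1 = 134217727

7^(7 + 1)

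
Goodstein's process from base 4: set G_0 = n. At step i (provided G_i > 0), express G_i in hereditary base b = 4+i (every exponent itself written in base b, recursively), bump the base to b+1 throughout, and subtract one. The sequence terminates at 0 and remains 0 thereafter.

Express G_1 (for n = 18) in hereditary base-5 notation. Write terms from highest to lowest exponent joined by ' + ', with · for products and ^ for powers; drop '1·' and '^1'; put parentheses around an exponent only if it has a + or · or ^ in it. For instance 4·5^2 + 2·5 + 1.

18 —HB4→ 4^2 + 2 —bump→ 5^2 + 2 = 27 —(−1)→ 26
26 —HB5→ 5^2 + 1 —bump→ 6^2 + 1 = 37 —(−1)→ 36

5^2 + 1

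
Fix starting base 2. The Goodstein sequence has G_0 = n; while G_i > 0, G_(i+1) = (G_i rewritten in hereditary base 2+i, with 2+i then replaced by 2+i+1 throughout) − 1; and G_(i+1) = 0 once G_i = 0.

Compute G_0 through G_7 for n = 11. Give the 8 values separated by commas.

11, 84, 1027, 15627, 279937, 5764801, 134217727, 2749609302

G_0 = 11. HB_2(11) = 2^(2 + 1) + 2 + 1. Bump = 85. G_1 = 84.
G_1 = 84. HB_3(84) = 3^(3 + 1) + 3. Bump = 1028. G_2 = 1027.
G_2 = 1027. HB_4(1027) = 4^(4 + 1) + 3. Bump = 15628. G_3 = 15627.
G_3 = 15627. HB_5(15627) = 5^(5 + 1) + 2. Bump = 279938. G_4 = 279937.
G_4 = 279937. HB_6(279937) = 6^(6 + 1) + 1. Bump = 5764802. G_5 = 5764801.
G_5 = 5764801. HB_7(5764801) = 7^(7 + 1). Bump = 134217728. G_6 = 134217727.
G_6 = 134217727. HB_8(134217727) = 7·8^8 + 7·8^7 + 7·8^6 + 7·8^5 + 7·8^4 + 7·8^3 + 7·8^2 + 7·8 + 7. Bump = 2749609303. G_7 = 2749609302.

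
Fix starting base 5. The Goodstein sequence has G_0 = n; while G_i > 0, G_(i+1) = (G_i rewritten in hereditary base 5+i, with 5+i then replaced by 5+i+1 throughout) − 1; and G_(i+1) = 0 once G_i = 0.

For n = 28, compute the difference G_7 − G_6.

i=0: 28 = 5^2 + 3 (b=5); 5→6: 6^2 + 3 = 39; 39−1 = 38
i=1: 38 = 6^2 + 2 (b=6); 6→7: 7^2 + 2 = 51; 51−1 = 50
i=2: 50 = 7^2 + 1 (b=7); 7→8: 8^2 + 1 = 65; 65−1 = 64
i=3: 64 = 8^2 (b=8); 8→9: 9^2 = 81; 81−1 = 80
i=4: 80 = 8·9 + 8 (b=9); 9→10: 8·10 + 8 = 88; 88−1 = 87
i=5: 87 = 8·10 + 7 (b=10); 10→11: 8·11 + 7 = 95; 95−1 = 94
i=6: 94 = 8·11 + 6 (b=11); 11→12: 8·12 + 6 = 102; 102−1 = 101

7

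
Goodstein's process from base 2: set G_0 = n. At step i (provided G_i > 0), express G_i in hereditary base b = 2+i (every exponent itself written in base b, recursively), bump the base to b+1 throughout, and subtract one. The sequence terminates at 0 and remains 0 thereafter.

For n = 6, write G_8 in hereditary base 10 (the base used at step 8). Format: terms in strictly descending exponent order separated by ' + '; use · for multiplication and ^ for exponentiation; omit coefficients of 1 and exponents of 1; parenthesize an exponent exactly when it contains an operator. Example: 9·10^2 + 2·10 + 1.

[0] 6 ≡ 2^2 + 2 (base 2). Lift 3: 30. −1: 29.
[1] 29 ≡ 3^3 + 2 (base 3). Lift 4: 258. −1: 257.
[2] 257 ≡ 4^4 + 1 (base 4). Lift 5: 3126. −1: 3125.
[3] 3125 ≡ 5^5 (base 5). Lift 6: 46656. −1: 46655.
[4] 46655 ≡ 5·6^5 + 5·6^4 + 5·6^3 + 5·6^2 + 5·6 + 5 (base 6). Lift 7: 98040. −1: 98039.
[5] 98039 ≡ 5·7^5 + 5·7^4 + 5·7^3 + 5·7^2 + 5·7 + 4 (base 7). Lift 8: 187244. −1: 187243.
[6] 187243 ≡ 5·8^5 + 5·8^4 + 5·8^3 + 5·8^2 + 5·8 + 3 (base 8). Lift 9: 332148. −1: 332147.
[7] 332147 ≡ 5·9^5 + 5·9^4 + 5·9^3 + 5·9^2 + 5·9 + 2 (base 9). Lift 10: 555552. −1: 555551.
[8] 555551 ≡ 5·10^5 + 5·10^4 + 5·10^3 + 5·10^2 + 5·10 + 1 (base 10). Lift 11: 885776. −1: 885775.

5·10^5 + 5·10^4 + 5·10^3 + 5·10^2 + 5·10 + 1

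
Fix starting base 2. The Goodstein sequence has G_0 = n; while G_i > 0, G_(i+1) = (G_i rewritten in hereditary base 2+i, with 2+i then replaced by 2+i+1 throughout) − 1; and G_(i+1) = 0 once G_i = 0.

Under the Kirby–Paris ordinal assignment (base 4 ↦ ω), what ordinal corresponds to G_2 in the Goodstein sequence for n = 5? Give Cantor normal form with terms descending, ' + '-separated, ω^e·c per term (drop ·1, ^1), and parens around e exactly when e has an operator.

ω^3·3 + ω^2·3 + ω·3 + 3

base 2: 5 = 2^2 + 1; at 3: 3^3 + 1 = 28; next = 27
base 3: 27 = 3^3; at 4: 4^4 = 256; next = 255
base 4: 255 = 3·4^3 + 3·4^2 + 3·4 + 3; at 5: 3·5^3 + 3·5^2 + 3·5 + 3 = 468; next = 467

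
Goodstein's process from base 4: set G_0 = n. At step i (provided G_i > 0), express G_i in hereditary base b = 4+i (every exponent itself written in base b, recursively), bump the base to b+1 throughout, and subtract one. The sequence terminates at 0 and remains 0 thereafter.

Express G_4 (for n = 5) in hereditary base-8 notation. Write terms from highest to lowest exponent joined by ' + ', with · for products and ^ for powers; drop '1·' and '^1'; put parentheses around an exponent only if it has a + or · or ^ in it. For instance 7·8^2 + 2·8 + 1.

3

base 4: 5 = 4 + 1; at 5: 5 + 1 = 6; next = 5
base 5: 5 = 5; at 6: 6 = 6; next = 5
base 6: 5 = 5; at 7: 5 = 5; next = 4
base 7: 4 = 4; at 8: 4 = 4; next = 3
base 8: 3 = 3; at 9: 3 = 3; next = 2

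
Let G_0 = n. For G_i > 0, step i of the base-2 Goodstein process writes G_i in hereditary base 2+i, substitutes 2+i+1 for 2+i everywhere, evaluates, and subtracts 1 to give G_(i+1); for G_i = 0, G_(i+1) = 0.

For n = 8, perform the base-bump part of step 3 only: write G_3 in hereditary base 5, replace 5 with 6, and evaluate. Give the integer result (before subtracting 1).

93396

8 —HB2→ 2^(2 + 1) —bump→ 3^(3 + 1) = 81 —(−1)→ 80
80 —HB3→ 2·3^3 + 2·3^2 + 2·3 + 2 —bump→ 2·4^4 + 2·4^2 + 2·4 + 2 = 554 —(−1)→ 553
553 —HB4→ 2·4^4 + 2·4^2 + 2·4 + 1 —bump→ 2·5^5 + 2·5^2 + 2·5 + 1 = 6311 —(−1)→ 6310
6310 —HB5→ 2·5^5 + 2·5^2 + 2·5 —bump→ 2·6^6 + 2·6^2 + 2·6 = 93396 —(−1)→ 93395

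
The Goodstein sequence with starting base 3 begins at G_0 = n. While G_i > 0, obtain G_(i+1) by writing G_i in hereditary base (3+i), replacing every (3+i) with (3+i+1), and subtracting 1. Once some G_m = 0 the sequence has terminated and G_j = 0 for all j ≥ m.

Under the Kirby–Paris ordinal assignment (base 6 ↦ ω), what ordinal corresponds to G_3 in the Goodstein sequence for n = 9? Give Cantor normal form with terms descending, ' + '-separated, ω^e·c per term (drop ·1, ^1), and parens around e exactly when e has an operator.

ω·3 + 1

[0] 9 ≡ 3^2 (base 3). Lift 4: 16. −1: 15.
[1] 15 ≡ 3·4 + 3 (base 4). Lift 5: 18. −1: 17.
[2] 17 ≡ 3·5 + 2 (base 5). Lift 6: 20. −1: 19.
[3] 19 ≡ 3·6 + 1 (base 6). Lift 7: 22. −1: 21.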